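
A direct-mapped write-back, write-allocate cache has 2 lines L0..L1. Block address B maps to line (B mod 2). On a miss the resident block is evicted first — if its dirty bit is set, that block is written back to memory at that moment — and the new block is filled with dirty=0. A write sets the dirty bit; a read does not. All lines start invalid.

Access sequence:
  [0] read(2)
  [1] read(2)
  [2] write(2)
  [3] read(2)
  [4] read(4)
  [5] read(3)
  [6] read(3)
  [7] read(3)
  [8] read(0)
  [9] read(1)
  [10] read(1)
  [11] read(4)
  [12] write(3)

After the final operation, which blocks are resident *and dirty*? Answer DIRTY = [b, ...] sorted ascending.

DIRTY = [3]

0: R B2 → L0 miss [-]
1: R B2 → L0 hit [-]
2: W B2 → L0 hit [D]
3: R B2 → L0 hit [D]
4: R B4 → L0 miss wb→B2 [-]
5: R B3 → L1 miss [-]
6: R B3 → L1 hit [-]
7: R B3 → L1 hit [-]
8: R B0 → L0 miss [-]
9: R B1 → L1 miss [-]
10: R B1 → L1 hit [-]
11: R B4 → L0 miss [-]
12: W B3 → L1 miss [D]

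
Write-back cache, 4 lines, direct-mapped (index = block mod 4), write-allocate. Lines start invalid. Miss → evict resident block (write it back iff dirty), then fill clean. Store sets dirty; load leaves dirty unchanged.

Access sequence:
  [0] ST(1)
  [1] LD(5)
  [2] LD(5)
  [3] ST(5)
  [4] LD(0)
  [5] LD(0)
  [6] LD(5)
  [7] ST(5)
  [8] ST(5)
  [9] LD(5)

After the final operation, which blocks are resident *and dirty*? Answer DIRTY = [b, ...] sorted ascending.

DIRTY = [5]

0: W B1 -> L1 miss  d=D]
1: R B5 -> L1 miss wb->B1  d=-]
2: R B5 -> L1 hit  d=-]
3: W B5 -> L1 hit  d=D]
4: R B0 -> L0 miss  d=-]
5: R B0 -> L0 hit  d=-]
6: R B5 -> L1 hit  d=D]
7: W B5 -> L1 hit  d=D]
8: W B5 -> L1 hit  d=D]
9: R B5 -> L1 hit  d=D]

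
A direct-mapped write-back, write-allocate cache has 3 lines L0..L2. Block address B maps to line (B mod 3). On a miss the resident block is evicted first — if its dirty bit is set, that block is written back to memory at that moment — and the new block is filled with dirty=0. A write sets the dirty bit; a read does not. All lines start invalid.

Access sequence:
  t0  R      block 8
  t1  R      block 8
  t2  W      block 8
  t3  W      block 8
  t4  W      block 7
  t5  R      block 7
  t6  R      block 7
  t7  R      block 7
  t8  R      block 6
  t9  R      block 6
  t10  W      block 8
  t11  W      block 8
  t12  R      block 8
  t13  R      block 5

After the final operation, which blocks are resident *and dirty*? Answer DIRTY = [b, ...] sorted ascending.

  0 | R B8 → L2 miss [-]
  1 | R B8 → L2 hit [-]
  2 | W B8 → L2 hit [D]
  3 | W B8 → L2 hit [D]
  4 | W B7 → L1 miss [D]
  5 | R B7 → L1 hit [D]
  6 | R B7 → L1 hit [D]
  7 | R B7 → L1 hit [D]
  8 | R B6 → L0 miss [-]
  9 | R B6 → L0 hit [-]
  10 | W B8 → L2 hit [D]
  11 | W B8 → L2 hit [D]
  12 | R B8 → L2 hit [D]
  13 | R B5 → L2 miss wb→B8 [-]

DIRTY = [7]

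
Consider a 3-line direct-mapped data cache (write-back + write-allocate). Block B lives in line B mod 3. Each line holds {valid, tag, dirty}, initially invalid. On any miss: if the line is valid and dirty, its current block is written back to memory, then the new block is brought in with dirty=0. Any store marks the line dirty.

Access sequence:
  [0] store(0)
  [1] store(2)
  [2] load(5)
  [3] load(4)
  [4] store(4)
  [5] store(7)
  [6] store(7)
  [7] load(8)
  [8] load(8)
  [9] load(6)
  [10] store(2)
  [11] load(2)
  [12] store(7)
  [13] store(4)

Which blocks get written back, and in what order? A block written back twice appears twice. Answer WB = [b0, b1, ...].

  0 | W B0 → L0 miss [D]
  1 | W B2 → L2 miss [D]
  2 | R B5 → L2 miss wb→B2 [-]
  3 | R B4 → L1 miss [-]
  4 | W B4 → L1 hit [D]
  5 | W B7 → L1 miss wb→B4 [D]
  6 | W B7 → L1 hit [D]
  7 | R B8 → L2 miss [-]
  8 | R B8 → L2 hit [-]
  9 | R B6 → L0 miss wb→B0 [-]
  10 | W B2 → L2 miss [D]
  11 | R B2 → L2 hit [D]
  12 | W B7 → L1 hit [D]
  13 | W B4 → L1 miss wb→B7 [D]

WB = [2, 4, 0, 7]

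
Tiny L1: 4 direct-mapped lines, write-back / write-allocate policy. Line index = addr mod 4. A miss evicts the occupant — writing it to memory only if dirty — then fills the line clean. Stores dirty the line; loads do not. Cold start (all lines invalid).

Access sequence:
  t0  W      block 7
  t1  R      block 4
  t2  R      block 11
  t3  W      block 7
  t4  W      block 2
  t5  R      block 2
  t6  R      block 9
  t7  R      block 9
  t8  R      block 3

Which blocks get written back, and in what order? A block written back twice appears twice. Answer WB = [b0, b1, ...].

WB = [7, 7]

0: W B7 -> L3 miss  d=D]
1: R B4 -> L0 miss  d=-]
2: R B11 -> L3 miss wb->B7  d=-]
3: W B7 -> L3 miss  d=D]
4: W B2 -> L2 miss  d=D]
5: R B2 -> L2 hit  d=D]
6: R B9 -> L1 miss  d=-]
7: R B9 -> L1 hit  d=-]
8: R B3 -> L3 miss wb->B7  d=-]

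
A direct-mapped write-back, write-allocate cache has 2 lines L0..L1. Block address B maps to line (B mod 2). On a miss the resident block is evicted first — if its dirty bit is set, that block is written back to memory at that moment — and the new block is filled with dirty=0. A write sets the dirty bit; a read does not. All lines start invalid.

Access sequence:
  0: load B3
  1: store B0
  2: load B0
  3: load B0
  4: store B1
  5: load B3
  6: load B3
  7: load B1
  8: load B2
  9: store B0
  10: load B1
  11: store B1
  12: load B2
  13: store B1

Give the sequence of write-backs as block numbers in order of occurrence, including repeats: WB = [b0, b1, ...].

0: R B3 -> L1 miss  d=-]
1: W B0 -> L0 miss  d=D]
2: R B0 -> L0 hit  d=D]
3: R B0 -> L0 hit  d=D]
4: W B1 -> L1 miss  d=D]
5: R B3 -> L1 miss wb->B1  d=-]
6: R B3 -> L1 hit  d=-]
7: R B1 -> L1 miss  d=-]
8: R B2 -> L0 miss wb->B0  d=-]
9: W B0 -> L0 miss  d=D]
10: R B1 -> L1 hit  d=-]
11: W B1 -> L1 hit  d=D]
12: R B2 -> L0 miss wb->B0  d=-]
13: W B1 -> L1 hit  d=D]

WB = [1, 0, 0]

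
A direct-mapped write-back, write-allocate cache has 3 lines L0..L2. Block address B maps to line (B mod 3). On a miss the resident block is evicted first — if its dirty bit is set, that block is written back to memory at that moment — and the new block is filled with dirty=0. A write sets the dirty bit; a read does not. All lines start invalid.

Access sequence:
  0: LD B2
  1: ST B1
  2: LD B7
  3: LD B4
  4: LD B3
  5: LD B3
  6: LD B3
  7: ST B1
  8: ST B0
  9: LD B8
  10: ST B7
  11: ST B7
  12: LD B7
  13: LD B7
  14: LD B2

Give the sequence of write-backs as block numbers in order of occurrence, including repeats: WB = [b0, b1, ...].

0: R B2 -> L2 miss  d=-]
1: W B1 -> L1 miss  d=D]
2: R B7 -> L1 miss wb->B1  d=-]
3: R B4 -> L1 miss  d=-]
4: R B3 -> L0 miss  d=-]
5: R B3 -> L0 hit  d=-]
6: R B3 -> L0 hit  d=-]
7: W B1 -> L1 miss  d=D]
8: W B0 -> L0 miss  d=D]
9: R B8 -> L2 miss  d=-]
10: W B7 -> L1 miss wb->B1  d=D]
11: W B7 -> L1 hit  d=D]
12: R B7 -> L1 hit  d=D]
13: R B7 -> L1 hit  d=D]
14: R B2 -> L2 miss  d=-]

WB = [1, 1]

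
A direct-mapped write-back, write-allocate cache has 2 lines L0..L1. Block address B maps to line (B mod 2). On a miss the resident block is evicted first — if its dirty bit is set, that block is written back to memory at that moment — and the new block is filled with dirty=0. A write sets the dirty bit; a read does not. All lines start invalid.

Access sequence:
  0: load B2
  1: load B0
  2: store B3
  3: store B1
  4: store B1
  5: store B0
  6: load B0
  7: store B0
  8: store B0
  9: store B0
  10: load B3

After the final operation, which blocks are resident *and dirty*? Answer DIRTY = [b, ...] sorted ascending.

DIRTY = [0]

  0 | R B2 → L0 miss [-]
  1 | R B0 → L0 miss [-]
  2 | W B3 → L1 miss [D]
  3 | W B1 → L1 miss wb→B3 [D]
  4 | W B1 → L1 hit [D]
  5 | W B0 → L0 hit [D]
  6 | R B0 → L0 hit [D]
  7 | W B0 → L0 hit [D]
  8 | W B0 → L0 hit [D]
  9 | W B0 → L0 hit [D]
  10 | R B3 → L1 miss wb→B1 [-]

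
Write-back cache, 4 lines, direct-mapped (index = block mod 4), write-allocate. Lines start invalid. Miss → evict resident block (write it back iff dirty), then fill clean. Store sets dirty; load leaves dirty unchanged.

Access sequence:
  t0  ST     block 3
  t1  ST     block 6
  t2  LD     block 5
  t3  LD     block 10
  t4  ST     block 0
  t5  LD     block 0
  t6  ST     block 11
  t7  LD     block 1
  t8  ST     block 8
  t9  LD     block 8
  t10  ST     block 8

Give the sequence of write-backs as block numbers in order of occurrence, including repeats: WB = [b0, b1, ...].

WB = [6, 3, 0]

0: W B3 → L3 miss [D]
1: W B6 → L2 miss [D]
2: R B5 → L1 miss [-]
3: R B10 → L2 miss wb→B6 [-]
4: W B0 → L0 miss [D]
5: R B0 → L0 hit [D]
6: W B11 → L3 miss wb→B3 [D]
7: R B1 → L1 miss [-]
8: W B8 → L0 miss wb→B0 [D]
9: R B8 → L0 hit [D]
10: W B8 → L0 hit [D]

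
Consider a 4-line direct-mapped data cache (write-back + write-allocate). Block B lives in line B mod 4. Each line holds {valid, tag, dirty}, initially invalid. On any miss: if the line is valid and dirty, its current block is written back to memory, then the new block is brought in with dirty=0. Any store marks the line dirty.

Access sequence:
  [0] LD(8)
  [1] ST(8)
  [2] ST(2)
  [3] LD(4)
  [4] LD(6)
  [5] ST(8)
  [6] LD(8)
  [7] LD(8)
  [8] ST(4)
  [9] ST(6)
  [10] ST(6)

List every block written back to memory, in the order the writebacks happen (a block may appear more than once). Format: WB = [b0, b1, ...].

WB = [8, 2, 8]

0: R B8 → L0 miss [-]
1: W B8 → L0 hit [D]
2: W B2 → L2 miss [D]
3: R B4 → L0 miss wb→B8 [-]
4: R B6 → L2 miss wb→B2 [-]
5: W B8 → L0 miss [D]
6: R B8 → L0 hit [D]
7: R B8 → L0 hit [D]
8: W B4 → L0 miss wb→B8 [D]
9: W B6 → L2 hit [D]
10: W B6 → L2 hit [D]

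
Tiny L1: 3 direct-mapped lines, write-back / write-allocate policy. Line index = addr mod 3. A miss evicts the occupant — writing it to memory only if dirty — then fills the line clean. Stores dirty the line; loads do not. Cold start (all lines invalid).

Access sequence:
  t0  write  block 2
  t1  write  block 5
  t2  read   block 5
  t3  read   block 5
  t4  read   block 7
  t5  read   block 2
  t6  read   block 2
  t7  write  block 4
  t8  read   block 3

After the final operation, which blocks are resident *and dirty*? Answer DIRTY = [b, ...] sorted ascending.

DIRTY = [4]

0: W B2 → L2 miss [D]
1: W B5 → L2 miss wb→B2 [D]
2: R B5 → L2 hit [D]
3: R B5 → L2 hit [D]
4: R B7 → L1 miss [-]
5: R B2 → L2 miss wb→B5 [-]
6: R B2 → L2 hit [-]
7: W B4 → L1 miss [D]
8: R B3 → L0 miss [-]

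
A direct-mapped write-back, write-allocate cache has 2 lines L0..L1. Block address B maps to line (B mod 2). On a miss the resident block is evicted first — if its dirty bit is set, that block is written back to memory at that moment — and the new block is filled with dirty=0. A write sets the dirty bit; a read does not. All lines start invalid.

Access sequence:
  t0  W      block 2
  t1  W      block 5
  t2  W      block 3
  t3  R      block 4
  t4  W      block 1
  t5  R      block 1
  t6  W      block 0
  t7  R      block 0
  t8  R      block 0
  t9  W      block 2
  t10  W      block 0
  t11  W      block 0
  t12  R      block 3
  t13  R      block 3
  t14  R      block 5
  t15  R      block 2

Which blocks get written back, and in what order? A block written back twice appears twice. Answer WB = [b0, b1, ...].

  0 | W B2 → L0 miss [D]
  1 | W B5 → L1 miss [D]
  2 | W B3 → L1 miss wb→B5 [D]
  3 | R B4 → L0 miss wb→B2 [-]
  4 | W B1 → L1 miss wb→B3 [D]
  5 | R B1 → L1 hit [D]
  6 | W B0 → L0 miss [D]
  7 | R B0 → L0 hit [D]
  8 | R B0 → L0 hit [D]
  9 | W B2 → L0 miss wb→B0 [D]
  10 | W B0 → L0 miss wb→B2 [D]
  11 | W B0 → L0 hit [D]
  12 | R B3 → L1 miss wb→B1 [-]
  13 | R B3 → L1 hit [-]
  14 | R B5 → L1 miss [-]
  15 | R B2 → L0 miss wb→B0 [-]

WB = [5, 2, 3, 0, 2, 1, 0]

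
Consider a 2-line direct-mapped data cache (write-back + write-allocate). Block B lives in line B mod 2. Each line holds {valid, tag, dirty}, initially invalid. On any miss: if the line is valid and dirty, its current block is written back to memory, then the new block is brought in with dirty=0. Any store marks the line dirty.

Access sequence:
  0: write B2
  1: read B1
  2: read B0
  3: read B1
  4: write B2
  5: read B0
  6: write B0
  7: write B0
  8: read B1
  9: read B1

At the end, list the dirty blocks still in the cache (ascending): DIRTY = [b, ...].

  0 | W B2 → L0 miss [D]
  1 | R B1 → L1 miss [-]
  2 | R B0 → L0 miss wb→B2 [-]
  3 | R B1 → L1 hit [-]
  4 | W B2 → L0 miss [D]
  5 | R B0 → L0 miss wb→B2 [-]
  6 | W B0 → L0 hit [D]
  7 | W B0 → L0 hit [D]
  8 | R B1 → L1 hit [-]
  9 | R B1 → L1 hit [-]

DIRTY = [0]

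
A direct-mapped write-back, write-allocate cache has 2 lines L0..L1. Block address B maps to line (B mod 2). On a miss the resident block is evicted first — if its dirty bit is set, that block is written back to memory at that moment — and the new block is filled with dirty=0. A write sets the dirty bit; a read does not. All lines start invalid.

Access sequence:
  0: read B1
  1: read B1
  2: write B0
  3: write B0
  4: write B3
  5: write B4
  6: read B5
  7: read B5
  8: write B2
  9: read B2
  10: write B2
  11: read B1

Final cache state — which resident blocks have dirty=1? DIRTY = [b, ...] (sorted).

0: R B1 -> L1 miss  d=-]
1: R B1 -> L1 hit  d=-]
2: W B0 -> L0 miss  d=D]
3: W B0 -> L0 hit  d=D]
4: W B3 -> L1 miss  d=D]
5: W B4 -> L0 miss wb->B0  d=D]
6: R B5 -> L1 miss wb->B3  d=-]
7: R B5 -> L1 hit  d=-]
8: W B2 -> L0 miss wb->B4  d=D]
9: R B2 -> L0 hit  d=D]
10: W B2 -> L0 hit  d=D]
11: R B1 -> L1 miss  d=-]

DIRTY = [2]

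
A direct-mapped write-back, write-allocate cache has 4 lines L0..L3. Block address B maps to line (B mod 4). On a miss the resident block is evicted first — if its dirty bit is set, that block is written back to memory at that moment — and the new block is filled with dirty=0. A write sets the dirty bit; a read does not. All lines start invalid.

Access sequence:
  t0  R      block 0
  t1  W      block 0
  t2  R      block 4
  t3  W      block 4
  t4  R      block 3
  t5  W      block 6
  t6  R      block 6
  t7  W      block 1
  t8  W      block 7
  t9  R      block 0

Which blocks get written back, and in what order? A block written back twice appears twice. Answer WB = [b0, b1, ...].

  0 | R B0 → L0 miss [-]
  1 | W B0 → L0 hit [D]
  2 | R B4 → L0 miss wb→B0 [-]
  3 | W B4 → L0 hit [D]
  4 | R B3 → L3 miss [-]
  5 | W B6 → L2 miss [D]
  6 | R B6 → L2 hit [D]
  7 | W B1 → L1 miss [D]
  8 | W B7 → L3 miss [D]
  9 | R B0 → L0 miss wb→B4 [-]

WB = [0, 4]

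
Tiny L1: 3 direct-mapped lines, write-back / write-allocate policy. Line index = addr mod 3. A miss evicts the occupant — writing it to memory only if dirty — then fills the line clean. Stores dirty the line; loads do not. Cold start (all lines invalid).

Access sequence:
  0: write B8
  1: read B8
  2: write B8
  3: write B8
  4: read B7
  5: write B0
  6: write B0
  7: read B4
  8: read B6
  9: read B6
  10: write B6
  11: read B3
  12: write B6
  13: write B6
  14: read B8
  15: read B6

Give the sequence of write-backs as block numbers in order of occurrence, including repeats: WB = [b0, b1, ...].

0: W B8 → L2 miss [D]
1: R B8 → L2 hit [D]
2: W B8 → L2 hit [D]
3: W B8 → L2 hit [D]
4: R B7 → L1 miss [-]
5: W B0 → L0 miss [D]
6: W B0 → L0 hit [D]
7: R B4 → L1 miss [-]
8: R B6 → L0 miss wb→B0 [-]
9: R B6 → L0 hit [-]
10: W B6 → L0 hit [D]
11: R B3 → L0 miss wb→B6 [-]
12: W B6 → L0 miss [D]
13: W B6 → L0 hit [D]
14: R B8 → L2 hit [D]
15: R B6 → L0 hit [D]

WB = [0, 6]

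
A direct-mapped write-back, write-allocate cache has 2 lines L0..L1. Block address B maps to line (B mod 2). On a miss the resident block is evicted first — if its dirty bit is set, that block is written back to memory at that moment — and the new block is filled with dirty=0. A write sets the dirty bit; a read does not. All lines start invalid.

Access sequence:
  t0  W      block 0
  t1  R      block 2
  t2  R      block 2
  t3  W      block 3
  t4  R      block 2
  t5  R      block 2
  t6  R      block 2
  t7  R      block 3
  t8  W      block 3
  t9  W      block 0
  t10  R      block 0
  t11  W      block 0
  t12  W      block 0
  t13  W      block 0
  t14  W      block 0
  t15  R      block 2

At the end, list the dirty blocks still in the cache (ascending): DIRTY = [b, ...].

0: W B0 -> L0 miss  d=D]
1: R B2 -> L0 miss wb->B0  d=-]
2: R B2 -> L0 hit  d=-]
3: W B3 -> L1 miss  d=D]
4: R B2 -> L0 hit  d=-]
5: R B2 -> L0 hit  d=-]
6: R B2 -> L0 hit  d=-]
7: R B3 -> L1 hit  d=D]
8: W B3 -> L1 hit  d=D]
9: W B0 -> L0 miss  d=D]
10: R B0 -> L0 hit  d=D]
11: W B0 -> L0 hit  d=D]
12: W B0 -> L0 hit  d=D]
13: W B0 -> L0 hit  d=D]
14: W B0 -> L0 hit  d=D]
15: R B2 -> L0 miss wb->B0  d=-]

DIRTY = [3]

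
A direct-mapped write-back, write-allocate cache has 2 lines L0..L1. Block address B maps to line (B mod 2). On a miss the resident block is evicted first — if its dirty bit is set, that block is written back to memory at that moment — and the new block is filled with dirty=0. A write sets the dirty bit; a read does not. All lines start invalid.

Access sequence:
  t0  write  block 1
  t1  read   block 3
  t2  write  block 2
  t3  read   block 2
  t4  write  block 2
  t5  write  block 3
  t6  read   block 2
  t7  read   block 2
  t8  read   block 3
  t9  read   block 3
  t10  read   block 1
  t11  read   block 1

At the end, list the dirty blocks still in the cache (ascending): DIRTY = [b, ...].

0: W B1 → L1 miss [D]
1: R B3 → L1 miss wb→B1 [-]
2: W B2 → L0 miss [D]
3: R B2 → L0 hit [D]
4: W B2 → L0 hit [D]
5: W B3 → L1 hit [D]
6: R B2 → L0 hit [D]
7: R B2 → L0 hit [D]
8: R B3 → L1 hit [D]
9: R B3 → L1 hit [D]
10: R B1 → L1 miss wb→B3 [-]
11: R B1 → L1 hit [-]

DIRTY = [2]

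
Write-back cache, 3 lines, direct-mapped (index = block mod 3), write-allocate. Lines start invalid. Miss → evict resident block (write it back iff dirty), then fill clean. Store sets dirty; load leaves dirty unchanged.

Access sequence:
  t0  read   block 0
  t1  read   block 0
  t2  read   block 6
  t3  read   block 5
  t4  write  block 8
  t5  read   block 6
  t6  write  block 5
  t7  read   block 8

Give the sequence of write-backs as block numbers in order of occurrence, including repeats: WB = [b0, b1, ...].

WB = [8, 5]

  0 | R B0 → L0 miss [-]
  1 | R B0 → L0 hit [-]
  2 | R B6 → L0 miss [-]
  3 | R B5 → L2 miss [-]
  4 | W B8 → L2 miss [D]
  5 | R B6 → L0 hit [-]
  6 | W B5 → L2 miss wb→B8 [D]
  7 | R B8 → L2 miss wb→B5 [-]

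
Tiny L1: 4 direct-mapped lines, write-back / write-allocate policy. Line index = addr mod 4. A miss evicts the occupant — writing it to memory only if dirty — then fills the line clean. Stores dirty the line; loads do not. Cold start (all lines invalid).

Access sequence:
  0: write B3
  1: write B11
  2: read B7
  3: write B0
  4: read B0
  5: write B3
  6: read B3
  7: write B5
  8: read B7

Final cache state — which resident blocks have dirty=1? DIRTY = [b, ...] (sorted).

0: W B3 → L3 miss [D]
1: W B11 → L3 miss wb→B3 [D]
2: R B7 → L3 miss wb→B11 [-]
3: W B0 → L0 miss [D]
4: R B0 → L0 hit [D]
5: W B3 → L3 miss [D]
6: R B3 → L3 hit [D]
7: W B5 → L1 miss [D]
8: R B7 → L3 miss wb→B3 [-]

DIRTY = [0, 5]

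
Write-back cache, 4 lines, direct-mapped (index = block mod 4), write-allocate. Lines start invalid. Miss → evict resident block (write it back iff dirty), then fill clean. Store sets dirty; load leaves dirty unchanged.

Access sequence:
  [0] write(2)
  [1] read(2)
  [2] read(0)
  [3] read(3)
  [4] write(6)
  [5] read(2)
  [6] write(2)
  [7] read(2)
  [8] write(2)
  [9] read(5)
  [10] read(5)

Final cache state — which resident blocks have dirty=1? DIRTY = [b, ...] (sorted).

0: W B2 → L2 miss [D]
1: R B2 → L2 hit [D]
2: R B0 → L0 miss [-]
3: R B3 → L3 miss [-]
4: W B6 → L2 miss wb→B2 [D]
5: R B2 → L2 miss wb→B6 [-]
6: W B2 → L2 hit [D]
7: R B2 → L2 hit [D]
8: W B2 → L2 hit [D]
9: R B5 → L1 miss [-]
10: R B5 → L1 hit [-]

DIRTY = [2]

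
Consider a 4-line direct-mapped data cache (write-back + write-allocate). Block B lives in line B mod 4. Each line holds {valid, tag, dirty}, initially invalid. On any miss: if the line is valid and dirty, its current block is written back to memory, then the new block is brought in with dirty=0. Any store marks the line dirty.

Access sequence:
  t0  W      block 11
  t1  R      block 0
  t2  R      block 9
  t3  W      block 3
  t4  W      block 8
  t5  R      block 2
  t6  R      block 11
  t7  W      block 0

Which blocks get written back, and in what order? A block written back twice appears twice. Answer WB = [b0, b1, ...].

WB = [11, 3, 8]

0: W B11 → L3 miss [D]
1: R B0 → L0 miss [-]
2: R B9 → L1 miss [-]
3: W B3 → L3 miss wb→B11 [D]
4: W B8 → L0 miss [D]
5: R B2 → L2 miss [-]
6: R B11 → L3 miss wb→B3 [-]
7: W B0 → L0 miss wb→B8 [D]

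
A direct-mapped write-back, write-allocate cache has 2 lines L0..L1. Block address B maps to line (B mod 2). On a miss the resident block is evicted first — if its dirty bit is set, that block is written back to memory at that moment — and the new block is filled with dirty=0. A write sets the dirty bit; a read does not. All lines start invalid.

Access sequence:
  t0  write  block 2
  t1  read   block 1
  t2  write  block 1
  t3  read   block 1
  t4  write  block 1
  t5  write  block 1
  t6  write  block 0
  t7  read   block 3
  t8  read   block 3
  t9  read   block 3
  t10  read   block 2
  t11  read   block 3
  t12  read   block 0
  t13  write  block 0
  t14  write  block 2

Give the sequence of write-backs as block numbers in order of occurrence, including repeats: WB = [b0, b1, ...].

WB = [2, 1, 0, 0]

  0 | W B2 → L0 miss [D]
  1 | R B1 → L1 miss [-]
  2 | W B1 → L1 hit [D]
  3 | R B1 → L1 hit [D]
  4 | W B1 → L1 hit [D]
  5 | W B1 → L1 hit [D]
  6 | W B0 → L0 miss wb→B2 [D]
  7 | R B3 → L1 miss wb→B1 [-]
  8 | R B3 → L1 hit [-]
  9 | R B3 → L1 hit [-]
  10 | R B2 → L0 miss wb→B0 [-]
  11 | R B3 → L1 hit [-]
  12 | R B0 → L0 miss [-]
  13 | W B0 → L0 hit [D]
  14 | W B2 → L0 miss wb→B0 [D]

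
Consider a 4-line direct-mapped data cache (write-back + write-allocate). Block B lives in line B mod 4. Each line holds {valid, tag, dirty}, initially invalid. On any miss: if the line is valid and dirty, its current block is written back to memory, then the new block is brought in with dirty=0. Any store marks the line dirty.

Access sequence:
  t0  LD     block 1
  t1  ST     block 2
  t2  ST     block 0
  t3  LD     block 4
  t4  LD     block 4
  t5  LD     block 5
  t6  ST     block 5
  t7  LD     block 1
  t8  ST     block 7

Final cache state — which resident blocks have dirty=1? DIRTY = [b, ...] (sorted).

  0 | R B1 → L1 miss [-]
  1 | W B2 → L2 miss [D]
  2 | W B0 → L0 miss [D]
  3 | R B4 → L0 miss wb→B0 [-]
  4 | R B4 → L0 hit [-]
  5 | R B5 → L1 miss [-]
  6 | W B5 → L1 hit [D]
  7 | R B1 → L1 miss wb→B5 [-]
  8 | W B7 → L3 miss [D]

DIRTY = [2, 7]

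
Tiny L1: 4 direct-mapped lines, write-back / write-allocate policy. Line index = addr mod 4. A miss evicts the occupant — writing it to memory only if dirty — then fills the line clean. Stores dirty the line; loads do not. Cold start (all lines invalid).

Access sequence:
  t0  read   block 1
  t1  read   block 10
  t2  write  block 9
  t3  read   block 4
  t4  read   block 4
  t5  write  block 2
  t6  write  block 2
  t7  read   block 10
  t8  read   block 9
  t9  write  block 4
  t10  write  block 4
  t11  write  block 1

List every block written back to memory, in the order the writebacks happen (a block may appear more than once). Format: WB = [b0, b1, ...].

  0 | R B1 → L1 miss [-]
  1 | R B10 → L2 miss [-]
  2 | W B9 → L1 miss [D]
  3 | R B4 → L0 miss [-]
  4 | R B4 → L0 hit [-]
  5 | W B2 → L2 miss [D]
  6 | W B2 → L2 hit [D]
  7 | R B10 → L2 miss wb→B2 [-]
  8 | R B9 → L1 hit [D]
  9 | W B4 → L0 hit [D]
  10 | W B4 → L0 hit [D]
  11 | W B1 → L1 miss wb→B9 [D]

WB = [2, 9]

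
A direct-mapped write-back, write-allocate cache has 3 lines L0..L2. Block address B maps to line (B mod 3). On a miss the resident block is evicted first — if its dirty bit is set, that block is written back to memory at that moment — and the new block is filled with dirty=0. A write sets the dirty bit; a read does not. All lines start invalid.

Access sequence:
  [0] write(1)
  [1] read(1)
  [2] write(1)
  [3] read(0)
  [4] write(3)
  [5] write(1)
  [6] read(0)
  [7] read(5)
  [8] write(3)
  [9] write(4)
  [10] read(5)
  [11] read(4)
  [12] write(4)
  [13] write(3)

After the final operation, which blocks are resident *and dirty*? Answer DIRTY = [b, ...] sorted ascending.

0: W B1 -> L1 miss  d=D]
1: R B1 -> L1 hit  d=D]
2: W B1 -> L1 hit  d=D]
3: R B0 -> L0 miss  d=-]
4: W B3 -> L0 miss  d=D]
5: W B1 -> L1 hit  d=D]
6: R B0 -> L0 miss wb->B3  d=-]
7: R B5 -> L2 miss  d=-]
8: W B3 -> L0 miss  d=D]
9: W B4 -> L1 miss wb->B1  d=D]
10: R B5 -> L2 hit  d=-]
11: R B4 -> L1 hit  d=D]
12: W B4 -> L1 hit  d=D]
13: W B3 -> L0 hit  d=D]

DIRTY = [3, 4]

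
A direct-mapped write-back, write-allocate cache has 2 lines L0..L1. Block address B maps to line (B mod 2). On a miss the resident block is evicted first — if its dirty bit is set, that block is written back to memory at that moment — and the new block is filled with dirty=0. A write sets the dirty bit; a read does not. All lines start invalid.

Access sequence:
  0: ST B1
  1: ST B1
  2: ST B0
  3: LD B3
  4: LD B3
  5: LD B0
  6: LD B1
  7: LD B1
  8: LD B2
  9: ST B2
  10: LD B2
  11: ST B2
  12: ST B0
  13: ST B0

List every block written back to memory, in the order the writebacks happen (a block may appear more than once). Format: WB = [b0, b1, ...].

WB = [1, 0, 2]

  0 | W B1 → L1 miss [D]
  1 | W B1 → L1 hit [D]
  2 | W B0 → L0 miss [D]
  3 | R B3 → L1 miss wb→B1 [-]
  4 | R B3 → L1 hit [-]
  5 | R B0 → L0 hit [D]
  6 | R B1 → L1 miss [-]
  7 | R B1 → L1 hit [-]
  8 | R B2 → L0 miss wb→B0 [-]
  9 | W B2 → L0 hit [D]
  10 | R B2 → L0 hit [D]
  11 | W B2 → L0 hit [D]
  12 | W B0 → L0 miss wb→B2 [D]
  13 | W B0 → L0 hit [D]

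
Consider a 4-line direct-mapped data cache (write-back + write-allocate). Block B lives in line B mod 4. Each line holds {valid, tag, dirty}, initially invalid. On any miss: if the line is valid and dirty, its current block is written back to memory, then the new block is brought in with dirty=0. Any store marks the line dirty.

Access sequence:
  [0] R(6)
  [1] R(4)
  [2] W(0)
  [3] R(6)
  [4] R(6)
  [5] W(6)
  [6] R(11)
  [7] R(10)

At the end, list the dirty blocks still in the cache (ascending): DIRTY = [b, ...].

  0 | R B6 → L2 miss [-]
  1 | R B4 → L0 miss [-]
  2 | W B0 → L0 miss [D]
  3 | R B6 → L2 hit [-]
  4 | R B6 → L2 hit [-]
  5 | W B6 → L2 hit [D]
  6 | R B11 → L3 miss [-]
  7 | R B10 → L2 miss wb→B6 [-]

DIRTY = [0]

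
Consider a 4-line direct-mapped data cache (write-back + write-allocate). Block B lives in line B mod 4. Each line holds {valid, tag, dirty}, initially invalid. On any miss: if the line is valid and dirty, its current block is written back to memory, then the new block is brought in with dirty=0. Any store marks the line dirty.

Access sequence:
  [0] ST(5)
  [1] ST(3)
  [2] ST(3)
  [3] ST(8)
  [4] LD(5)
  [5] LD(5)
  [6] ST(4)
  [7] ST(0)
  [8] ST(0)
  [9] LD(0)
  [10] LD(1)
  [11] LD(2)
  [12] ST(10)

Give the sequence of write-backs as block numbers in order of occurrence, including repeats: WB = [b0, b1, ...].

WB = [8, 4, 5]

  0 | W B5 → L1 miss [D]
  1 | W B3 → L3 miss [D]
  2 | W B3 → L3 hit [D]
  3 | W B8 → L0 miss [D]
  4 | R B5 → L1 hit [D]
  5 | R B5 → L1 hit [D]
  6 | W B4 → L0 miss wb→B8 [D]
  7 | W B0 → L0 miss wb→B4 [D]
  8 | W B0 → L0 hit [D]
  9 | R B0 → L0 hit [D]
  10 | R B1 → L1 miss wb→B5 [-]
  11 | R B2 → L2 miss [-]
  12 | W B10 → L2 miss [D]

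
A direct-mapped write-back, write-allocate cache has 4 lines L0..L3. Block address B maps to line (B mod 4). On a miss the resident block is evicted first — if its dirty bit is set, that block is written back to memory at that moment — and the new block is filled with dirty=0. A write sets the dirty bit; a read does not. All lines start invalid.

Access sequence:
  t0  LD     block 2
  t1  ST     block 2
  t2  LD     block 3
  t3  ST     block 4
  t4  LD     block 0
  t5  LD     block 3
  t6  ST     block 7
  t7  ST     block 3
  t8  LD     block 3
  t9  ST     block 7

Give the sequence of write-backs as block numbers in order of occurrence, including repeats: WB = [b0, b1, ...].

WB = [4, 7, 3]

0: R B2 -> L2 miss  d=-]
1: W B2 -> L2 hit  d=D]
2: R B3 -> L3 miss  d=-]
3: W B4 -> L0 miss  d=D]
4: R B0 -> L0 miss wb->B4  d=-]
5: R B3 -> L3 hit  d=-]
6: W B7 -> L3 miss  d=D]
7: W B3 -> L3 miss wb->B7  d=D]
8: R B3 -> L3 hit  d=D]
9: W B7 -> L3 miss wb->B3  d=D]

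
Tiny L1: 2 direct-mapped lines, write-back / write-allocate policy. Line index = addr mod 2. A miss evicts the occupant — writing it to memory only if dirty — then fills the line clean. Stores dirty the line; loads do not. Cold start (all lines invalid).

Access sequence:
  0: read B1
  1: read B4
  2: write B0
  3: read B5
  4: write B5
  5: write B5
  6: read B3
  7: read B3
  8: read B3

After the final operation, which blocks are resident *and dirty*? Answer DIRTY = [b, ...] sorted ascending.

DIRTY = [0]

0: R B1 -> L1 miss  d=-]
1: R B4 -> L0 miss  d=-]
2: W B0 -> L0 miss  d=D]
3: R B5 -> L1 miss  d=-]
4: W B5 -> L1 hit  d=D]
5: W B5 -> L1 hit  d=D]
6: R B3 -> L1 miss wb->B5  d=-]
7: R B3 -> L1 hit  d=-]
8: R B3 -> L1 hit  d=-]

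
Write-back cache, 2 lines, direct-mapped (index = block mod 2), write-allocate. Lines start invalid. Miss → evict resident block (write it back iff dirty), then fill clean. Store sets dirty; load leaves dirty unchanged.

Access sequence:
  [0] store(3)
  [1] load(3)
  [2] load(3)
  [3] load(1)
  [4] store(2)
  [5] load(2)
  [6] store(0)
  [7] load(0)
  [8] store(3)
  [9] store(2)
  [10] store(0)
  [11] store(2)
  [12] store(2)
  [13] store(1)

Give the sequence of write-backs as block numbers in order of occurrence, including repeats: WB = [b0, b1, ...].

WB = [3, 2, 0, 2, 0, 3]

0: W B3 -> L1 miss  d=D]
1: R B3 -> L1 hit  d=D]
2: R B3 -> L1 hit  d=D]
3: R B1 -> L1 miss wb->B3  d=-]
4: W B2 -> L0 miss  d=D]
5: R B2 -> L0 hit  d=D]
6: W B0 -> L0 miss wb->B2  d=D]
7: R B0 -> L0 hit  d=D]
8: W B3 -> L1 miss  d=D]
9: W B2 -> L0 miss wb->B0  d=D]
10: W B0 -> L0 miss wb->B2  d=D]
11: W B2 -> L0 miss wb->B0  d=D]
12: W B2 -> L0 hit  d=D]
13: W B1 -> L1 miss wb->B3  d=D]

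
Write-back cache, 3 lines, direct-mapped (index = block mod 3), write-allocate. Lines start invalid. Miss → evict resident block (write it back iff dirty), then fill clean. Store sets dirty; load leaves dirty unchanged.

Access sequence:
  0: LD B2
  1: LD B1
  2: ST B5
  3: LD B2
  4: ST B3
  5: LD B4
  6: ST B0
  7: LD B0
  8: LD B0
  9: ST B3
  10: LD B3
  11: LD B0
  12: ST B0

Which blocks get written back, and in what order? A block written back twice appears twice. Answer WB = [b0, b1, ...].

0: R B2 → L2 miss [-]
1: R B1 → L1 miss [-]
2: W B5 → L2 miss [D]
3: R B2 → L2 miss wb→B5 [-]
4: W B3 → L0 miss [D]
5: R B4 → L1 miss [-]
6: W B0 → L0 miss wb→B3 [D]
7: R B0 → L0 hit [D]
8: R B0 → L0 hit [D]
9: W B3 → L0 miss wb→B0 [D]
10: R B3 → L0 hit [D]
11: R B0 → L0 miss wb→B3 [-]
12: W B0 → L0 hit [D]

WB = [5, 3, 0, 3]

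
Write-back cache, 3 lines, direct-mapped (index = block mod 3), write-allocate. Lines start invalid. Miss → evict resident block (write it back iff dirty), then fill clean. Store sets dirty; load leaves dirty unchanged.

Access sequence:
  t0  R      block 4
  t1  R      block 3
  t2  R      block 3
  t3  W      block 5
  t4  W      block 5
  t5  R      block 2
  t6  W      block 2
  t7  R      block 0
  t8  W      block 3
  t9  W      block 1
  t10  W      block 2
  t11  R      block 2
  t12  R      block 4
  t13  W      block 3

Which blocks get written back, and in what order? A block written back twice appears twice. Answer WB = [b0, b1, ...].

0: R B4 -> L1 miss  d=-]
1: R B3 -> L0 miss  d=-]
2: R B3 -> L0 hit  d=-]
3: W B5 -> L2 miss  d=D]
4: W B5 -> L2 hit  d=D]
5: R B2 -> L2 miss wb->B5  d=-]
6: W B2 -> L2 hit  d=D]
7: R B0 -> L0 miss  d=-]
8: W B3 -> L0 miss  d=D]
9: W B1 -> L1 miss  d=D]
10: W B2 -> L2 hit  d=D]
11: R B2 -> L2 hit  d=D]
12: R B4 -> L1 miss wb->B1  d=-]
13: W B3 -> L0 hit  d=D]

WB = [5, 1]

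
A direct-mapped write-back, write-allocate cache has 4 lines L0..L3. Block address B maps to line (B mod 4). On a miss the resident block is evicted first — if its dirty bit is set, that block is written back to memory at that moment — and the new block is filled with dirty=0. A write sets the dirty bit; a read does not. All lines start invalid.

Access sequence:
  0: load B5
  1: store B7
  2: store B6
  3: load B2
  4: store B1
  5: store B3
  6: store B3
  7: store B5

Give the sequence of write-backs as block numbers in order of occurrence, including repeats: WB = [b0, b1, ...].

WB = [6, 7, 1]

  0 | R B5 → L1 miss [-]
  1 | W B7 → L3 miss [D]
  2 | W B6 → L2 miss [D]
  3 | R B2 → L2 miss wb→B6 [-]
  4 | W B1 → L1 miss [D]
  5 | W B3 → L3 miss wb→B7 [D]
  6 | W B3 → L3 hit [D]
  7 | W B5 → L1 miss wb→B1 [D]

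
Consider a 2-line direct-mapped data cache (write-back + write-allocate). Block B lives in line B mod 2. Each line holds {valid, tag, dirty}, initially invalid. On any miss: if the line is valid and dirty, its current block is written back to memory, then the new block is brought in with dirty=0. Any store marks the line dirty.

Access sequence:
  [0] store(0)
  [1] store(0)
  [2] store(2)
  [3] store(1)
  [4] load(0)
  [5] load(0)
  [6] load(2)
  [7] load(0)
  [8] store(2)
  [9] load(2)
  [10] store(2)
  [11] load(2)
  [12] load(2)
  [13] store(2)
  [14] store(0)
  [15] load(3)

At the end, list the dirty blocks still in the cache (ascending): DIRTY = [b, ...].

  0 | W B0 → L0 miss [D]
  1 | W B0 → L0 hit [D]
  2 | W B2 → L0 miss wb→B0 [D]
  3 | W B1 → L1 miss [D]
  4 | R B0 → L0 miss wb→B2 [-]
  5 | R B0 → L0 hit [-]
  6 | R B2 → L0 miss [-]
  7 | R B0 → L0 miss [-]
  8 | W B2 → L0 miss [D]
  9 | R B2 → L0 hit [D]
  10 | W B2 → L0 hit [D]
  11 | R B2 → L0 hit [D]
  12 | R B2 → L0 hit [D]
  13 | W B2 → L0 hit [D]
  14 | W B0 → L0 miss wb→B2 [D]
  15 | R B3 → L1 miss wb→B1 [-]

DIRTY = [0]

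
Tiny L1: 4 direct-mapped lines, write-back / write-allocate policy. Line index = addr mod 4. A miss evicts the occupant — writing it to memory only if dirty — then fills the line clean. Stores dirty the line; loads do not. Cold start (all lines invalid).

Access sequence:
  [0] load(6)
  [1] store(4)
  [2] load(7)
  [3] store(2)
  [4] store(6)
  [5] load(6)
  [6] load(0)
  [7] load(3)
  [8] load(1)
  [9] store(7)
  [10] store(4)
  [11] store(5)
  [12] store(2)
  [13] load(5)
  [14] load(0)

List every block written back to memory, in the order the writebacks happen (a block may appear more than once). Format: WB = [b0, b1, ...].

WB = [2, 4, 6, 4]

  0 | R B6 → L2 miss [-]
  1 | W B4 → L0 miss [D]
  2 | R B7 → L3 miss [-]
  3 | W B2 → L2 miss [D]
  4 | W B6 → L2 miss wb→B2 [D]
  5 | R B6 → L2 hit [D]
  6 | R B0 → L0 miss wb→B4 [-]
  7 | R B3 → L3 miss [-]
  8 | R B1 → L1 miss [-]
  9 | W B7 → L3 miss [D]
  10 | W B4 → L0 miss [D]
  11 | W B5 → L1 miss [D]
  12 | W B2 → L2 miss wb→B6 [D]
  13 | R B5 → L1 hit [D]
  14 | R B0 → L0 miss wb→B4 [-]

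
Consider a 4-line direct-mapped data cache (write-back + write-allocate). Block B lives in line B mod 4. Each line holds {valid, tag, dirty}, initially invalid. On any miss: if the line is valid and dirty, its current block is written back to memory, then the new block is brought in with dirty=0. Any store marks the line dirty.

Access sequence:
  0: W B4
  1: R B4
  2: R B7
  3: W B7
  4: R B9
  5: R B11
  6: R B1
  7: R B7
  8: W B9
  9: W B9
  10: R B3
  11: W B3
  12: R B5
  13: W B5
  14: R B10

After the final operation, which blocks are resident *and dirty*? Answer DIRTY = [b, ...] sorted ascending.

  0 | W B4 → L0 miss [D]
  1 | R B4 → L0 hit [D]
  2 | R B7 → L3 miss [-]
  3 | W B7 → L3 hit [D]
  4 | R B9 → L1 miss [-]
  5 | R B11 → L3 miss wb→B7 [-]
  6 | R B1 → L1 miss [-]
  7 | R B7 → L3 miss [-]
  8 | W B9 → L1 miss [D]
  9 | W B9 → L1 hit [D]
  10 | R B3 → L3 miss [-]
  11 | W B3 → L3 hit [D]
  12 | R B5 → L1 miss wb→B9 [-]
  13 | W B5 → L1 hit [D]
  14 | R B10 → L2 miss [-]

DIRTY = [3, 4, 5]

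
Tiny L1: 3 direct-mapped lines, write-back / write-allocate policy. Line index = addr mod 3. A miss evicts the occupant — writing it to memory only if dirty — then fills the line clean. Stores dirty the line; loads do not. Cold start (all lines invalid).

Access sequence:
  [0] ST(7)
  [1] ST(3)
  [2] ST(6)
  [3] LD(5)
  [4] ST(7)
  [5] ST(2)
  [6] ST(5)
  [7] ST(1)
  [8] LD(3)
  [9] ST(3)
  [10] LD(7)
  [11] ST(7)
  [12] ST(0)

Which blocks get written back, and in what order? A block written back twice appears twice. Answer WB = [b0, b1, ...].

0: W B7 -> L1 miss  d=D]
1: W B3 -> L0 miss  d=D]
2: W B6 -> L0 miss wb->B3  d=D]
3: R B5 -> L2 miss  d=-]
4: W B7 -> L1 hit  d=D]
5: W B2 -> L2 miss  d=D]
6: W B5 -> L2 miss wb->B2  d=D]
7: W B1 -> L1 miss wb->B7  d=D]
8: R B3 -> L0 miss wb->B6  d=-]
9: W B3 -> L0 hit  d=D]
10: R B7 -> L1 miss wb->B1  d=-]
11: W B7 -> L1 hit  d=D]
12: W B0 -> L0 miss wb->B3  d=D]

WB = [3, 2, 7, 6, 1, 3]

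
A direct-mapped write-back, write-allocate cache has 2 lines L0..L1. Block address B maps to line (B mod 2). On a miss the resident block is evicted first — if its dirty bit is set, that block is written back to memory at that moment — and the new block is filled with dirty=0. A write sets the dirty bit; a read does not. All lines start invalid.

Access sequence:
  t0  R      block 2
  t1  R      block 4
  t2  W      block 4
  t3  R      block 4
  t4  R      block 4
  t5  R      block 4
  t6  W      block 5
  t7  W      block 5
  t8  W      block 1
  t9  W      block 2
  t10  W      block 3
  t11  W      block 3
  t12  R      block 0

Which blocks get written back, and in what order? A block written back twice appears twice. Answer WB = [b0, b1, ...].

WB = [5, 4, 1, 2]

0: R B2 -> L0 miss  d=-]
1: R B4 -> L0 miss  d=-]
2: W B4 -> L0 hit  d=D]
3: R B4 -> L0 hit  d=D]
4: R B4 -> L0 hit  d=D]
5: R B4 -> L0 hit  d=D]
6: W B5 -> L1 miss  d=D]
7: W B5 -> L1 hit  d=D]
8: W B1 -> L1 miss wb->B5  d=D]
9: W B2 -> L0 miss wb->B4  d=D]
10: W B3 -> L1 miss wb->B1  d=D]
11: W B3 -> L1 hit  d=D]
12: R B0 -> L0 miss wb->B2  d=-]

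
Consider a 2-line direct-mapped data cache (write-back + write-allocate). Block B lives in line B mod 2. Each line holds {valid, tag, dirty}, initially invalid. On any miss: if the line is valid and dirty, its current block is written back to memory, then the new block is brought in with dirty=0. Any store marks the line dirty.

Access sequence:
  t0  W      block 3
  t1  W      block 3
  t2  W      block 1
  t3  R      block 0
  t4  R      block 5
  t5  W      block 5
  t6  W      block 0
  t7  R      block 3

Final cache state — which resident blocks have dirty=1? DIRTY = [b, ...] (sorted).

DIRTY = [0]

0: W B3 → L1 miss [D]
1: W B3 → L1 hit [D]
2: W B1 → L1 miss wb→B3 [D]
3: R B0 → L0 miss [-]
4: R B5 → L1 miss wb→B1 [-]
5: W B5 → L1 hit [D]
6: W B0 → L0 hit [D]
7: R B3 → L1 miss wb→B5 [-]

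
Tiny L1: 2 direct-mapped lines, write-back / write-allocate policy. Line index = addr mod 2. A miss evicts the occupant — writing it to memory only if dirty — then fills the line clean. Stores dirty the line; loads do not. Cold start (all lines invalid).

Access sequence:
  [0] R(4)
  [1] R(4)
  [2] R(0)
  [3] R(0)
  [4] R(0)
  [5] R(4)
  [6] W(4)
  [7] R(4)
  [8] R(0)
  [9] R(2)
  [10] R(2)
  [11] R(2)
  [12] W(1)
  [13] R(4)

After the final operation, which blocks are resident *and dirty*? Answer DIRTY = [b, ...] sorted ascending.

  0 | R B4 → L0 miss [-]
  1 | R B4 → L0 hit [-]
  2 | R B0 → L0 miss [-]
  3 | R B0 → L0 hit [-]
  4 | R B0 → L0 hit [-]
  5 | R B4 → L0 miss [-]
  6 | W B4 → L0 hit [D]
  7 | R B4 → L0 hit [D]
  8 | R B0 → L0 miss wb→B4 [-]
  9 | R B2 → L0 miss [-]
  10 | R B2 → L0 hit [-]
  11 | R B2 → L0 hit [-]
  12 | W B1 → L1 miss [D]
  13 | R B4 → L0 miss [-]

DIRTY = [1]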